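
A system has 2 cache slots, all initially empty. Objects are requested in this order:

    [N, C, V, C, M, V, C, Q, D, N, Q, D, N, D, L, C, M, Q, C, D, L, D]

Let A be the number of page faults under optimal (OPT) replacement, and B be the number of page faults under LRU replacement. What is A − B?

-4

Under OPT: F F F . F . F F F F . F . . F F F F . F F . → 15 faults.
Under LRU: F F F . F F F F F F F F F . F F F F F F F . → 19 faults.
A − B = 15 − 19 = -4.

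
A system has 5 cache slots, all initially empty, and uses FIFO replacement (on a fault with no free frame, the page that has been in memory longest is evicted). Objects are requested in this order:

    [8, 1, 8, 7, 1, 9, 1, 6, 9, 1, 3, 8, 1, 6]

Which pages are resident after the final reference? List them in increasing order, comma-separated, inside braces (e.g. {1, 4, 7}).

{1, 3, 6, 8, 9}

8 → miss, frames {8}
1 → miss, frames {8,1}
8 → hit
7 → miss, frames {8,1,7}
1 → hit
9 → miss, frames {8,1,7,9}
1 → hit
6 → miss, frames {8,1,7,9,6}
9 → hit
1 → hit
3 → miss, evict 8, frames {1,7,9,6,3}
8 → miss, evict 1, frames {7,9,6,3,8}
1 → miss, evict 7, frames {9,6,3,8,1}
6 → hit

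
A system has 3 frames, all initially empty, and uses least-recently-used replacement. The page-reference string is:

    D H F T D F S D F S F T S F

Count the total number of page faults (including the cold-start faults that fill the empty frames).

7

D: miss, frames [D]
H: miss, frames [D, H]
F: miss, frames [D, H, F]
T: miss, evict D, frames [H, F, T]
D: miss, evict H, frames [F, T, D]
F: hit
S: miss, evict T, frames [D, F, S]
D: hit
F: hit
S: hit
F: hit
T: miss, evict D, frames [S, F, T]
S: hit
F: hit
Page faults: 7.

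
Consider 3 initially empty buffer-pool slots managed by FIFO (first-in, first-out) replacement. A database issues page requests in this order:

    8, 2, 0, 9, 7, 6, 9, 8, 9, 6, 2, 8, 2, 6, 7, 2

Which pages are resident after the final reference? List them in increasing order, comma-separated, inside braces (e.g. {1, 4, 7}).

{2, 6, 7}

8: miss, frames (8)
2: miss, frames (8 2)
0: miss, frames (8 2 0)
9: miss, evict 8, frames (2 0 9)
7: miss, evict 2, frames (0 9 7)
6: miss, evict 0, frames (9 7 6)
9: hit
8: miss, evict 9, frames (7 6 8)
9: miss, evict 7, frames (6 8 9)
6: hit
2: miss, evict 6, frames (8 9 2)
8: hit
2: hit
6: miss, evict 8, frames (9 2 6)
7: miss, evict 9, frames (2 6 7)
2: hit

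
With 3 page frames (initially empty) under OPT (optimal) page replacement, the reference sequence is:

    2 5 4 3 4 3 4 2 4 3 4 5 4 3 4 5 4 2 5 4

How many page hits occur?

14

2: miss, frames {2}
5: miss, frames {2,5}
4: miss, frames {2,5,4}
3: miss, evict 5, frames {2,4,3}
4: hit
3: hit
4: hit
2: hit
4: hit
3: hit
4: hit
5: miss, evict 2, frames {4,3,5}
4: hit
3: hit
4: hit
5: hit
4: hit
2: miss, evict 3, frames {4,5,2}
5: hit
4: hit
Hits: 14.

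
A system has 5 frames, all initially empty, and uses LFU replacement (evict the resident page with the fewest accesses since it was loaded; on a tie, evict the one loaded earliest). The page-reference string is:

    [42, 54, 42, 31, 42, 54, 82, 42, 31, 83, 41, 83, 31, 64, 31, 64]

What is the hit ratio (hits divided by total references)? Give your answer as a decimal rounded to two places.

42 → miss, frames (42)
54 → miss, frames (42 54)
42 → hit
31 → miss, frames (42 54 31)
42 → hit
54 → hit
82 → miss, frames (42 54 31 82)
42 → hit
31 → hit
83 → miss, frames (42 54 31 82 83)
41 → miss, evict 82, frames (42 54 31 83 41)
83 → hit
31 → hit
64 → miss, evict 41, frames (42 54 31 83 64)
31 → hit
64 → hit
Hits: 9 of 16 references → 9/16 = 0.5625.

0.56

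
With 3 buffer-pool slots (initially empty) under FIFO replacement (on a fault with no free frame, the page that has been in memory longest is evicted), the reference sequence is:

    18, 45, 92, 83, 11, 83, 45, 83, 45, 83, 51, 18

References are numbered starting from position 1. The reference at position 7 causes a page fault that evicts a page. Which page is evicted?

92

pos 1: 18 → miss, frames {18}
pos 2: 45 → miss, frames {18,45}
pos 3: 92 → miss, frames {18,45,92}
pos 4: 83 → miss, evict 18, frames {45,92,83}
pos 5: 11 → miss, evict 45, frames {92,83,11}
pos 6: 83 → hit
pos 7: 45 → miss, evict 92, frames {83,11,45}
At position 7, page 92 is evicted.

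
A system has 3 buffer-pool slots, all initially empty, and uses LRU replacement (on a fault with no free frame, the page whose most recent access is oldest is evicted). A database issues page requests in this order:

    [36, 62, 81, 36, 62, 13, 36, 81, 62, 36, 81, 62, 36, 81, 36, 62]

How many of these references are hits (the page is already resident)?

10

36 -> fault, frames {36}
62 -> fault, frames {36,62}
81 -> fault, frames {36,62,81}
36 -> hit
62 -> hit
13 -> fault, evict 81, frames {36,62,13}
36 -> hit
81 -> fault, evict 62, frames {13,36,81}
62 -> fault, evict 13, frames {36,81,62}
36 -> hit
81 -> hit
62 -> hit
36 -> hit
81 -> hit
36 -> hit
62 -> hit
Hits: 10.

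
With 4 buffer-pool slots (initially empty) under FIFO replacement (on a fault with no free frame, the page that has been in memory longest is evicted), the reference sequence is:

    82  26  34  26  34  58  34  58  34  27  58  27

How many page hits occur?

7

82 → miss, frames (82)
26 → miss, frames (82 26)
34 → miss, frames (82 26 34)
26 → hit
34 → hit
58 → miss, frames (82 26 34 58)
34 → hit
58 → hit
34 → hit
27 → miss, evict 82, frames (26 34 58 27)
58 → hit
27 → hit
Hits: 7.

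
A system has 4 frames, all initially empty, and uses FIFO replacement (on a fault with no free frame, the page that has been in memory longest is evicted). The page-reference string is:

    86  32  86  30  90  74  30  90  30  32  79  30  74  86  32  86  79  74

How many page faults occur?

8

86 -> fault, frames {86}
32 -> fault, frames {86,32}
86 -> hit
30 -> fault, frames {86,32,30}
90 -> fault, frames {86,32,30,90}
74 -> fault, evict 86, frames {32,30,90,74}
30 -> hit
90 -> hit
30 -> hit
32 -> hit
79 -> fault, evict 32, frames {30,90,74,79}
30 -> hit
74 -> hit
86 -> fault, evict 30, frames {90,74,79,86}
32 -> fault, evict 90, frames {74,79,86,32}
86 -> hit
79 -> hit
74 -> hit
Page faults: 8.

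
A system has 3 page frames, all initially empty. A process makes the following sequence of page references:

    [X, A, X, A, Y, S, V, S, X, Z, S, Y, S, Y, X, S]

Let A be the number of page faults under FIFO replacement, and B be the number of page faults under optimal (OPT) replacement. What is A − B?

Under FIFO: F F . . F F F . F F F F . . F . → 10 faults.
Under OPT: F F . . F F F . . F . F . . . . → 7 faults.
A − B = 10 − 7 = 3.

3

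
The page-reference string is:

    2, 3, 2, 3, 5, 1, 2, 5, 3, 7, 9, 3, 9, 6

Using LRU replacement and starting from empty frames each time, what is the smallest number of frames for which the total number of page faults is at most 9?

3

f=1: 14 faults
f=2: 11 faults
f=3: 9 faults
f=4: 7 faults
f=5: 7 faults
f=6: 7 faults
f=7: 7 faults
Smallest f with faults ≤ 9 is 3.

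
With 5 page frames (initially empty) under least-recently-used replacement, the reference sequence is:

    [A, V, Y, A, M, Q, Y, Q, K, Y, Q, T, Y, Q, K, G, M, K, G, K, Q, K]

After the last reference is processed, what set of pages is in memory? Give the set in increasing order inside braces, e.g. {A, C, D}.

{G, K, M, Q, Y}

A -> fault, frames (A)
V -> fault, frames (A V)
Y -> fault, frames (A V Y)
A -> hit
M -> fault, frames (V Y A M)
Q -> fault, frames (V Y A M Q)
Y -> hit
Q -> hit
K -> fault, evict V, frames (A M Y Q K)
Y -> hit
Q -> hit
T -> fault, evict A, frames (M K Y Q T)
Y -> hit
Q -> hit
K -> hit
G -> fault, evict M, frames (T Y Q K G)
M -> fault, evict T, frames (Y Q K G M)
K -> hit
G -> hit
K -> hit
Q -> hit
K -> hit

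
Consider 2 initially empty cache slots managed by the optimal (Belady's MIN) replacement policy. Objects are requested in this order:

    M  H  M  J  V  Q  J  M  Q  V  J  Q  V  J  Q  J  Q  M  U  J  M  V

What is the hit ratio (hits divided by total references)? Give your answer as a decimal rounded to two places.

0.36

M → miss, frames (M)
H → miss, frames (M H)
M → hit
J → miss, evict H, frames (M J)
V → miss, evict M, frames (J V)
Q → miss, evict V, frames (J Q)
J → hit
M → miss, evict J, frames (Q M)
Q → hit
V → miss, evict M, frames (Q V)
J → miss, evict V, frames (Q J)
Q → hit
V → miss, evict Q, frames (J V)
J → hit
Q → miss, evict V, frames (J Q)
J → hit
Q → hit
M → miss, evict Q, frames (J M)
U → miss, evict M, frames (J U)
J → hit
M → miss, evict U, frames (J M)
V → miss, evict M, frames (J V)
Hits: 8 of 22 references → 8/22 = 0.3636.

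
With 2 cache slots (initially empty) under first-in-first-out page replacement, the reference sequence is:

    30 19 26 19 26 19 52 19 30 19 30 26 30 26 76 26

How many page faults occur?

30 → fault, frames (30)
19 → fault, frames (30 19)
26 → fault, evict 30, frames (19 26)
19 → hit
26 → hit
19 → hit
52 → fault, evict 19, frames (26 52)
19 → fault, evict 26, frames (52 19)
30 → fault, evict 52, frames (19 30)
19 → hit
30 → hit
26 → fault, evict 19, frames (30 26)
30 → hit
26 → hit
76 → fault, evict 30, frames (26 76)
26 → hit
Page faults: 8.

8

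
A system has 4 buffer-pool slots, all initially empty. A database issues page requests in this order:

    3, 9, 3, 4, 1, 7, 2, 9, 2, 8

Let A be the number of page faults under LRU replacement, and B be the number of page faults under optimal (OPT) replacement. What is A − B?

1

Under LRU: F F . F F F F F . F → 8 faults.
Under OPT: F F . F F F F . . F → 7 faults.
A − B = 8 − 7 = 1.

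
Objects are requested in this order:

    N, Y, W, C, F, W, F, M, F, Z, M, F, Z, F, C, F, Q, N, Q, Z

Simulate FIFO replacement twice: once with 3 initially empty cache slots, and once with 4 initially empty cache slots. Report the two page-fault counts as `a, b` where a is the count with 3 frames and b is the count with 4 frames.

12, 9

3 frames: F F F F F . . F . F . . . . F F F F . F → 12 faults.
4 frames: F F F F F . . F . F . . . . . . F F . . → 9 faults.
9 < 12: adding a frame reduced faults, as is typical.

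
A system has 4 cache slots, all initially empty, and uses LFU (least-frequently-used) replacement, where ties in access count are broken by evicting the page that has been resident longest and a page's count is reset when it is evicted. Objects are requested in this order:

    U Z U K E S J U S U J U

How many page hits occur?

U → fault, frames {U}
Z → fault, frames {U,Z}
U → hit
K → fault, frames {U,Z,K}
E → fault, frames {U,Z,K,E}
S → fault, evict Z, frames {U,K,E,S}
J → fault, evict K, frames {U,E,S,J}
U → hit
S → hit
U → hit
J → hit
U → hit
Hits: 6.

6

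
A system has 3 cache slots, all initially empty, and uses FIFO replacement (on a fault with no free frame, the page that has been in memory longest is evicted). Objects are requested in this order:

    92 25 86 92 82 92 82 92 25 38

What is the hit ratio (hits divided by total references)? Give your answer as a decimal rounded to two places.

92 → miss, frames [92]
25 → miss, frames [92, 25]
86 → miss, frames [92, 25, 86]
92 → hit
82 → miss, evict 92, frames [25, 86, 82]
92 → miss, evict 25, frames [86, 82, 92]
82 → hit
92 → hit
25 → miss, evict 86, frames [82, 92, 25]
38 → miss, evict 82, frames [92, 25, 38]
Hits: 3 of 10 references → 3/10 = 0.3000.

0.30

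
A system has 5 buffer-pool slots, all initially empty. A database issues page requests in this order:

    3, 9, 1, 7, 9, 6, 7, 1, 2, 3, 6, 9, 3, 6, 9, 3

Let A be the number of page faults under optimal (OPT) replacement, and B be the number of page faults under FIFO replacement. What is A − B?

Under OPT: F F F F . F . . F . . . . . . . → 6 faults.
Under FIFO: F F F F . F . . F F . F . . . . → 8 faults.
A − B = 6 − 8 = -2.

-2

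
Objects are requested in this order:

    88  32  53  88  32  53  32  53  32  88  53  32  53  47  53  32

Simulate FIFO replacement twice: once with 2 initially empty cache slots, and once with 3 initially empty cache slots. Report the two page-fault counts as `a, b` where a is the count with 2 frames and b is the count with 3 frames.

2 frames: F F F F F F . . . F . F F F . F → 11 faults.
3 frames: F F F . . . . . . . . . . F . . → 4 faults.
4 < 11: adding a frame reduced faults, as is typical.

11, 4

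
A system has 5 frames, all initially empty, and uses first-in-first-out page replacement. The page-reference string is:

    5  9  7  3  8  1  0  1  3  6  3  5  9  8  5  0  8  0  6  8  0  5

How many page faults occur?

11

5: miss, frames (5)
9: miss, frames (5 9)
7: miss, frames (5 9 7)
3: miss, frames (5 9 7 3)
8: miss, frames (5 9 7 3 8)
1: miss, evict 5, frames (9 7 3 8 1)
0: miss, evict 9, frames (7 3 8 1 0)
1: hit
3: hit
6: miss, evict 7, frames (3 8 1 0 6)
3: hit
5: miss, evict 3, frames (8 1 0 6 5)
9: miss, evict 8, frames (1 0 6 5 9)
8: miss, evict 1, frames (0 6 5 9 8)
5: hit
0: hit
8: hit
0: hit
6: hit
8: hit
0: hit
5: hit
Page faults: 11.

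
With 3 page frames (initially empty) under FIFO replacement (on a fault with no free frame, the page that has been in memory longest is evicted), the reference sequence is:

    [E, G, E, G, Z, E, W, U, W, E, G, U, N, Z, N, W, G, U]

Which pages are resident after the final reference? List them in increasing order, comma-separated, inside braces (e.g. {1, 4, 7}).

{G, U, W}

E → fault, frames {E}
G → fault, frames {E,G}
E → hit
G → hit
Z → fault, frames {E,G,Z}
E → hit
W → fault, evict E, frames {G,Z,W}
U → fault, evict G, frames {Z,W,U}
W → hit
E → fault, evict Z, frames {W,U,E}
G → fault, evict W, frames {U,E,G}
U → hit
N → fault, evict U, frames {E,G,N}
Z → fault, evict E, frames {G,N,Z}
N → hit
W → fault, evict G, frames {N,Z,W}
G → fault, evict N, frames {Z,W,G}
U → fault, evict Z, frames {W,G,U}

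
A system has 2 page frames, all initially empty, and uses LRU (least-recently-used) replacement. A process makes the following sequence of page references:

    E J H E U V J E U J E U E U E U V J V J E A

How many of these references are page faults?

16

E: fault, frames [E]
J: fault, frames [E, J]
H: fault, evict E, frames [J, H]
E: fault, evict J, frames [H, E]
U: fault, evict H, frames [E, U]
V: fault, evict E, frames [U, V]
J: fault, evict U, frames [V, J]
E: fault, evict V, frames [J, E]
U: fault, evict J, frames [E, U]
J: fault, evict E, frames [U, J]
E: fault, evict U, frames [J, E]
U: fault, evict J, frames [E, U]
E: hit
U: hit
E: hit
U: hit
V: fault, evict E, frames [U, V]
J: fault, evict U, frames [V, J]
V: hit
J: hit
E: fault, evict V, frames [J, E]
A: fault, evict J, frames [E, A]
Page faults: 16.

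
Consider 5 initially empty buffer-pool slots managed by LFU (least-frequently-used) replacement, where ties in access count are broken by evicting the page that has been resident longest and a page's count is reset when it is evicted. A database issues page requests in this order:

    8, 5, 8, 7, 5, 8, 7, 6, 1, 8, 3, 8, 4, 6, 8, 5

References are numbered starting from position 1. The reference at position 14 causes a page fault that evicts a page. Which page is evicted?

3

pos 1: 8 -> fault, frames (8)
pos 2: 5 -> fault, frames (8 5)
pos 3: 8 -> hit
pos 4: 7 -> fault, frames (8 5 7)
pos 5: 5 -> hit
pos 6: 8 -> hit
pos 7: 7 -> hit
pos 8: 6 -> fault, frames (8 5 7 6)
pos 9: 1 -> fault, frames (8 5 7 6 1)
pos 10: 8 -> hit
pos 11: 3 -> fault, evict 6, frames (8 5 7 1 3)
pos 12: 8 -> hit
pos 13: 4 -> fault, evict 1, frames (8 5 7 3 4)
pos 14: 6 -> fault, evict 3, frames (8 5 7 4 6)
At position 14, page 3 is evicted.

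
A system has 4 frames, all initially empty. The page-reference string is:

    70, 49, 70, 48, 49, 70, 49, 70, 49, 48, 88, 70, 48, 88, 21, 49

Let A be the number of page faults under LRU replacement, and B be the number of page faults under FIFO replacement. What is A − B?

1

Under LRU: F F . F . . . . . . F . . . F F → 6 faults.
Under FIFO: F F . F . . . . . . F . . . F . → 5 faults.
A − B = 6 − 5 = 1.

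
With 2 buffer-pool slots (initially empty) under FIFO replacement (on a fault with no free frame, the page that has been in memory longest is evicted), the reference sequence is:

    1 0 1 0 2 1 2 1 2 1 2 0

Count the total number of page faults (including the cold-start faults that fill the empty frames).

1: miss, frames (1)
0: miss, frames (1 0)
1: hit
0: hit
2: miss, evict 1, frames (0 2)
1: miss, evict 0, frames (2 1)
2: hit
1: hit
2: hit
1: hit
2: hit
0: miss, evict 2, frames (1 0)
Page faults: 5.

5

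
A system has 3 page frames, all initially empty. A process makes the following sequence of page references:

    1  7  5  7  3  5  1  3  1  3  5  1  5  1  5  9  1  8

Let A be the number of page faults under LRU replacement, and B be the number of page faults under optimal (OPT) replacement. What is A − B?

1

Under LRU: F F F . F . F . . . . . . . . F . F → 7 faults.
Under OPT: F F F . F . . . . . . . . . . F . F → 6 faults.
A − B = 7 − 6 = 1.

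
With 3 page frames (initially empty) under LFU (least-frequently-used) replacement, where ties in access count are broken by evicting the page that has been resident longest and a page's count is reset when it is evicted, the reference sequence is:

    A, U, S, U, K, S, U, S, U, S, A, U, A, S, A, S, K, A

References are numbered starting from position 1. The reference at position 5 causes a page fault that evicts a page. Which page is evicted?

A

pos 1: A: miss, frames (A)
pos 2: U: miss, frames (A U)
pos 3: S: miss, frames (A U S)
pos 4: U: hit
pos 5: K: miss, evict A, frames (U S K)
At position 5, page A is evicted.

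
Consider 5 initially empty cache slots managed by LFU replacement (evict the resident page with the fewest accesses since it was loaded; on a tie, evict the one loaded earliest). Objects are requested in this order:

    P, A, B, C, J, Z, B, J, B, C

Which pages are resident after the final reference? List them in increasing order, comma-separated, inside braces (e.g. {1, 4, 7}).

{A, B, C, J, Z}

P -> fault, frames (P)
A -> fault, frames (P A)
B -> fault, frames (P A B)
C -> fault, frames (P A B C)
J -> fault, frames (P A B C J)
Z -> fault, evict P, frames (A B C J Z)
B -> hit
J -> hit
B -> hit
C -> hit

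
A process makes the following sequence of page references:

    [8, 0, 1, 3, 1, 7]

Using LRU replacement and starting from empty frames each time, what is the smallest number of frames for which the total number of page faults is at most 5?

f=1: 6 faults
f=2: 5 faults
f=3: 5 faults
f=4: 5 faults
f=5: 5 faults
Smallest f with faults ≤ 5 is 2.

2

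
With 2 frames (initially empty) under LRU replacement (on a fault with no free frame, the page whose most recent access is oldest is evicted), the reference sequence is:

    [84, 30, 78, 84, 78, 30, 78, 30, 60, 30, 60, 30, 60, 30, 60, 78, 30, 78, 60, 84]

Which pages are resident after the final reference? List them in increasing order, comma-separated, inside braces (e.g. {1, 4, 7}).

{60, 84}

84 → fault, frames {84}
30 → fault, frames {84,30}
78 → fault, evict 84, frames {30,78}
84 → fault, evict 30, frames {78,84}
78 → hit
30 → fault, evict 84, frames {78,30}
78 → hit
30 → hit
60 → fault, evict 78, frames {30,60}
30 → hit
60 → hit
30 → hit
60 → hit
30 → hit
60 → hit
78 → fault, evict 30, frames {60,78}
30 → fault, evict 60, frames {78,30}
78 → hit
60 → fault, evict 30, frames {78,60}
84 → fault, evict 78, frames {60,84}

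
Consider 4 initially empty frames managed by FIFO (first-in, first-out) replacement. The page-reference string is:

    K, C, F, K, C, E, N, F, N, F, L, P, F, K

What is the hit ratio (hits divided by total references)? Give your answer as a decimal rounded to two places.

K -> miss, frames (K)
C -> miss, frames (K C)
F -> miss, frames (K C F)
K -> hit
C -> hit
E -> miss, frames (K C F E)
N -> miss, evict K, frames (C F E N)
F -> hit
N -> hit
F -> hit
L -> miss, evict C, frames (F E N L)
P -> miss, evict F, frames (E N L P)
F -> miss, evict E, frames (N L P F)
K -> miss, evict N, frames (L P F K)
Hits: 5 of 14 references → 5/14 = 0.3571.

0.36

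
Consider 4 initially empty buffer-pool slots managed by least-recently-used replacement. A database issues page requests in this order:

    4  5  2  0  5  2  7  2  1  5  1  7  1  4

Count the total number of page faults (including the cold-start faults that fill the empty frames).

4 → fault, frames {4}
5 → fault, frames {4,5}
2 → fault, frames {4,5,2}
0 → fault, frames {4,5,2,0}
5 → hit
2 → hit
7 → fault, evict 4, frames {0,5,2,7}
2 → hit
1 → fault, evict 0, frames {5,7,2,1}
5 → hit
1 → hit
7 → hit
1 → hit
4 → fault, evict 2, frames {5,7,1,4}
Page faults: 7.

7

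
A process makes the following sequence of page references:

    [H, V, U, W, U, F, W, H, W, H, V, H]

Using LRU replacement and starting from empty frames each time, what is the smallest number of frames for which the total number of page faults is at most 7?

3

f=1: 12 faults
f=2: 8 faults
f=3: 7 faults
f=4: 7 faults
f=5: 5 faults
Smallest f with faults ≤ 7 is 3.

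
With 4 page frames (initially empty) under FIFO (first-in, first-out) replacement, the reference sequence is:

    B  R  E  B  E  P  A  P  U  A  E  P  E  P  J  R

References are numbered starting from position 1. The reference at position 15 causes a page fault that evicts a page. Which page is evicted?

E

pos 1: B -> miss, frames {B}
pos 2: R -> miss, frames {B,R}
pos 3: E -> miss, frames {B,R,E}
pos 4: B -> hit
pos 5: E -> hit
pos 6: P -> miss, frames {B,R,E,P}
pos 7: A -> miss, evict B, frames {R,E,P,A}
pos 8: P -> hit
pos 9: U -> miss, evict R, frames {E,P,A,U}
pos 10: A -> hit
pos 11: E -> hit
pos 12: P -> hit
pos 13: E -> hit
pos 14: P -> hit
pos 15: J -> miss, evict E, frames {P,A,U,J}
At position 15, page E is evicted.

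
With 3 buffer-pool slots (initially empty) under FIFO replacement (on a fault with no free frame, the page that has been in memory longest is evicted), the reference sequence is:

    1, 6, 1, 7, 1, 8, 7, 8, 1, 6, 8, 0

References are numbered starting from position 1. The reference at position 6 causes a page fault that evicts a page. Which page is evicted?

1

pos 1: 1 → fault, frames [1]
pos 2: 6 → fault, frames [1, 6]
pos 3: 1 → hit
pos 4: 7 → fault, frames [1, 6, 7]
pos 5: 1 → hit
pos 6: 8 → fault, evict 1, frames [6, 7, 8]
At position 6, page 1 is evicted.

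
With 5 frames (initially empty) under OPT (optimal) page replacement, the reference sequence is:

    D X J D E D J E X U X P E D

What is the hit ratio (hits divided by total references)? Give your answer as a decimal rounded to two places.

D: miss, frames [D]
X: miss, frames [D, X]
J: miss, frames [D, X, J]
D: hit
E: miss, frames [D, X, J, E]
D: hit
J: hit
E: hit
X: hit
U: miss, frames [D, X, J, E, U]
X: hit
P: miss, evict U, frames [D, X, J, E, P]
E: hit
D: hit
Hits: 8 of 14 references → 8/14 = 0.5714.

0.57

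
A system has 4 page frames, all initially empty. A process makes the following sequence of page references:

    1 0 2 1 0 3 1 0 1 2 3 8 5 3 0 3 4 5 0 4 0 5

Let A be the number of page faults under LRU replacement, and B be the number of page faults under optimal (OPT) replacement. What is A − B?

Under LRU: F F F . . F . . . . . F F . F . F . . . . . → 8 faults.
Under OPT: F F F . . F . . . . . F F . . . F . . . . . → 7 faults.
A − B = 8 − 7 = 1.

1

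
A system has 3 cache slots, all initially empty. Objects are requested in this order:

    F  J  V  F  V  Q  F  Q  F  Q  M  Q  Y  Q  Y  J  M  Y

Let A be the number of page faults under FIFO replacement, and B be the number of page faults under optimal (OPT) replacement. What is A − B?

Under FIFO: F F F . . F F . . . F . F F . F F F → 11 faults.
Under OPT: F F F . . F . . . . F . F . . . F . → 7 faults.
A − B = 11 − 7 = 4.

4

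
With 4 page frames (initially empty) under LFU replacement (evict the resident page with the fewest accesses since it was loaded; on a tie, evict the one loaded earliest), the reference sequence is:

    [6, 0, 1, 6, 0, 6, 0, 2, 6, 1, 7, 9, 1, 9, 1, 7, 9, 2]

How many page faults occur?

9

6 → fault, frames [6]
0 → fault, frames [6, 0]
1 → fault, frames [6, 0, 1]
6 → hit
0 → hit
6 → hit
0 → hit
2 → fault, frames [6, 0, 1, 2]
6 → hit
1 → hit
7 → fault, evict 2, frames [6, 0, 1, 7]
9 → fault, evict 7, frames [6, 0, 1, 9]
1 → hit
9 → hit
1 → hit
7 → fault, evict 9, frames [6, 0, 1, 7]
9 → fault, evict 7, frames [6, 0, 1, 9]
2 → fault, evict 9, frames [6, 0, 1, 2]
Page faults: 9.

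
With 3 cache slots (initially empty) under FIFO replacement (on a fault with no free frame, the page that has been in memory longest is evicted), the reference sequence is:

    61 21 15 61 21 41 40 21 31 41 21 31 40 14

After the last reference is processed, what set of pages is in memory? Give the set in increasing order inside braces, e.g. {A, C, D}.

{14, 40, 41}

61 -> miss, frames {61}
21 -> miss, frames {61,21}
15 -> miss, frames {61,21,15}
61 -> hit
21 -> hit
41 -> miss, evict 61, frames {21,15,41}
40 -> miss, evict 21, frames {15,41,40}
21 -> miss, evict 15, frames {41,40,21}
31 -> miss, evict 41, frames {40,21,31}
41 -> miss, evict 40, frames {21,31,41}
21 -> hit
31 -> hit
40 -> miss, evict 21, frames {31,41,40}
14 -> miss, evict 31, frames {41,40,14}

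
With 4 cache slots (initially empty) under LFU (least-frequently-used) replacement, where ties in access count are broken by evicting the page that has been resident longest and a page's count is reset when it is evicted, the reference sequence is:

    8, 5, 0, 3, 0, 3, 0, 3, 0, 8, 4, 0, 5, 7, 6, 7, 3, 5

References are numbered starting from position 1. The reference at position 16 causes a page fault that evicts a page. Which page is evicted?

pos 1: 8 → miss, frames {8}
pos 2: 5 → miss, frames {8,5}
pos 3: 0 → miss, frames {8,5,0}
pos 4: 3 → miss, frames {8,5,0,3}
pos 5: 0 → hit
pos 6: 3 → hit
pos 7: 0 → hit
pos 8: 3 → hit
pos 9: 0 → hit
pos 10: 8 → hit
pos 11: 4 → miss, evict 5, frames {8,0,3,4}
pos 12: 0 → hit
pos 13: 5 → miss, evict 4, frames {8,0,3,5}
pos 14: 7 → miss, evict 5, frames {8,0,3,7}
pos 15: 6 → miss, evict 7, frames {8,0,3,6}
pos 16: 7 → miss, evict 6, frames {8,0,3,7}
At position 16, page 6 is evicted.

6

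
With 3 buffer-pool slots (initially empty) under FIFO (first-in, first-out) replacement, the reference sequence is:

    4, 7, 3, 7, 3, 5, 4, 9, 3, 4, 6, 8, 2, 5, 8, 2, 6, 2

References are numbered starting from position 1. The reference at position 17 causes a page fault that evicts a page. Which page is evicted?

pos 1: 4 -> fault, frames {4}
pos 2: 7 -> fault, frames {4,7}
pos 3: 3 -> fault, frames {4,7,3}
pos 4: 7 -> hit
pos 5: 3 -> hit
pos 6: 5 -> fault, evict 4, frames {7,3,5}
pos 7: 4 -> fault, evict 7, frames {3,5,4}
pos 8: 9 -> fault, evict 3, frames {5,4,9}
pos 9: 3 -> fault, evict 5, frames {4,9,3}
pos 10: 4 -> hit
pos 11: 6 -> fault, evict 4, frames {9,3,6}
pos 12: 8 -> fault, evict 9, frames {3,6,8}
pos 13: 2 -> fault, evict 3, frames {6,8,2}
pos 14: 5 -> fault, evict 6, frames {8,2,5}
pos 15: 8 -> hit
pos 16: 2 -> hit
pos 17: 6 -> fault, evict 8, frames {2,5,6}
At position 17, page 8 is evicted.

8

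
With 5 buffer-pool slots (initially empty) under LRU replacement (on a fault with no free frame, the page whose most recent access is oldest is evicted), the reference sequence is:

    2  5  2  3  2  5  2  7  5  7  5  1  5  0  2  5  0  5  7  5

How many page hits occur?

2: fault, frames {2}
5: fault, frames {2,5}
2: hit
3: fault, frames {5,2,3}
2: hit
5: hit
2: hit
7: fault, frames {3,5,2,7}
5: hit
7: hit
5: hit
1: fault, frames {3,2,7,5,1}
5: hit
0: fault, evict 3, frames {2,7,1,5,0}
2: hit
5: hit
0: hit
5: hit
7: hit
5: hit
Hits: 14.

14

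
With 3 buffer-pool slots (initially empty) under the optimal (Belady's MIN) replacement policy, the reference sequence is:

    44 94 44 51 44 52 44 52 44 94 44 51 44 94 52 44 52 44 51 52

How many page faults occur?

6

44 → miss, frames [44]
94 → miss, frames [44, 94]
44 → hit
51 → miss, frames [44, 94, 51]
44 → hit
52 → miss, evict 51, frames [44, 94, 52]
44 → hit
52 → hit
44 → hit
94 → hit
44 → hit
51 → miss, evict 52, frames [44, 94, 51]
44 → hit
94 → hit
52 → miss, evict 94, frames [44, 51, 52]
44 → hit
52 → hit
44 → hit
51 → hit
52 → hit
Page faults: 6.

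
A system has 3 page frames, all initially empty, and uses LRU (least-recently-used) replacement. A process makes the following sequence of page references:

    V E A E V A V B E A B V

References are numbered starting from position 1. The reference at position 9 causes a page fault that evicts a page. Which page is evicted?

pos 1: V: fault, frames {V}
pos 2: E: fault, frames {V,E}
pos 3: A: fault, frames {V,E,A}
pos 4: E: hit
pos 5: V: hit
pos 6: A: hit
pos 7: V: hit
pos 8: B: fault, evict E, frames {A,V,B}
pos 9: E: fault, evict A, frames {V,B,E}
At position 9, page A is evicted.

A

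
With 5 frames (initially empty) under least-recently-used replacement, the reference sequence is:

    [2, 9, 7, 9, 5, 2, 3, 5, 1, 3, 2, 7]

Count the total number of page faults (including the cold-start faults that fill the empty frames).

2 -> miss, frames {2}
9 -> miss, frames {2,9}
7 -> miss, frames {2,9,7}
9 -> hit
5 -> miss, frames {2,7,9,5}
2 -> hit
3 -> miss, frames {7,9,5,2,3}
5 -> hit
1 -> miss, evict 7, frames {9,2,3,5,1}
3 -> hit
2 -> hit
7 -> miss, evict 9, frames {5,1,3,2,7}
Page faults: 7.

7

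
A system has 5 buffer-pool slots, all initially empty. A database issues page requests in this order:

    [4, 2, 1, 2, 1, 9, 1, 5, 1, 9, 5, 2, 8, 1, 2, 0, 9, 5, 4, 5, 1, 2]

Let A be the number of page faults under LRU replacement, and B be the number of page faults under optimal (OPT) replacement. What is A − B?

Under LRU: F F F . . F . F . . . . F . . F F F F . F F → 12 faults.
Under OPT: F F F . . F . F . . . . F . . F . . F . . . → 8 faults.
A − B = 12 − 8 = 4.

4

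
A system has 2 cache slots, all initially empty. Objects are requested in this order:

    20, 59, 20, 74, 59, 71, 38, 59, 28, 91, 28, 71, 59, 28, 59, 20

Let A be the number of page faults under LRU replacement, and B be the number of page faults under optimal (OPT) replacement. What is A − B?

3

Under LRU: F F . F F F F F F F . F F F . F → 13 faults.
Under OPT: F F . F . F F . F F . F F . . F → 10 faults.
A − B = 13 − 10 = 3.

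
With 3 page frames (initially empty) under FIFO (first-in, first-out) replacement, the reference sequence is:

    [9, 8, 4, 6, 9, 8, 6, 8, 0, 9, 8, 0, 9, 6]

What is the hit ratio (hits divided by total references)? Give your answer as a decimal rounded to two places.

9 -> miss, frames (9)
8 -> miss, frames (9 8)
4 -> miss, frames (9 8 4)
6 -> miss, evict 9, frames (8 4 6)
9 -> miss, evict 8, frames (4 6 9)
8 -> miss, evict 4, frames (6 9 8)
6 -> hit
8 -> hit
0 -> miss, evict 6, frames (9 8 0)
9 -> hit
8 -> hit
0 -> hit
9 -> hit
6 -> miss, evict 9, frames (8 0 6)
Hits: 6 of 14 references → 6/14 = 0.4286.

0.43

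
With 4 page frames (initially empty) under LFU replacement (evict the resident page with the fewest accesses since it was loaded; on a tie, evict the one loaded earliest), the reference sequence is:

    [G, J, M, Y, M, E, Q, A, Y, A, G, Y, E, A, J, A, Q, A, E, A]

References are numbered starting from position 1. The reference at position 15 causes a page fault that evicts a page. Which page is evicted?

E

pos 1: G → fault, frames (G)
pos 2: J → fault, frames (G J)
pos 3: M → fault, frames (G J M)
pos 4: Y → fault, frames (G J M Y)
pos 5: M → hit
pos 6: E → fault, evict G, frames (J M Y E)
pos 7: Q → fault, evict J, frames (M Y E Q)
pos 8: A → fault, evict Y, frames (M E Q A)
pos 9: Y → fault, evict E, frames (M Q A Y)
pos 10: A → hit
pos 11: G → fault, evict Q, frames (M A Y G)
pos 12: Y → hit
pos 13: E → fault, evict G, frames (M A Y E)
pos 14: A → hit
pos 15: J → fault, evict E, frames (M A Y J)
At position 15, page E is evicted.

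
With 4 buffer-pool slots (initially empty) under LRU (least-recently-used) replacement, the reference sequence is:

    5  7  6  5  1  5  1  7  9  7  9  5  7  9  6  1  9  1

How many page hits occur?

11

5: miss, frames [5]
7: miss, frames [5, 7]
6: miss, frames [5, 7, 6]
5: hit
1: miss, frames [7, 6, 5, 1]
5: hit
1: hit
7: hit
9: miss, evict 6, frames [5, 1, 7, 9]
7: hit
9: hit
5: hit
7: hit
9: hit
6: miss, evict 1, frames [5, 7, 9, 6]
1: miss, evict 5, frames [7, 9, 6, 1]
9: hit
1: hit
Hits: 11.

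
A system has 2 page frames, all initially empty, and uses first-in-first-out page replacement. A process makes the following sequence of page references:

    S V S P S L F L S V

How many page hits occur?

S → miss, frames (S)
V → miss, frames (S V)
S → hit
P → miss, evict S, frames (V P)
S → miss, evict V, frames (P S)
L → miss, evict P, frames (S L)
F → miss, evict S, frames (L F)
L → hit
S → miss, evict L, frames (F S)
V → miss, evict F, frames (S V)
Hits: 2.

2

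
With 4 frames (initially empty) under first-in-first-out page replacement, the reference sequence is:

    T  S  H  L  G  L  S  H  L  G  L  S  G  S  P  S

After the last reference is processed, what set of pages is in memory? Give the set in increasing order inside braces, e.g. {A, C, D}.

T: fault, frames (T)
S: fault, frames (T S)
H: fault, frames (T S H)
L: fault, frames (T S H L)
G: fault, evict T, frames (S H L G)
L: hit
S: hit
H: hit
L: hit
G: hit
L: hit
S: hit
G: hit
S: hit
P: fault, evict S, frames (H L G P)
S: fault, evict H, frames (L G P S)

{G, L, P, S}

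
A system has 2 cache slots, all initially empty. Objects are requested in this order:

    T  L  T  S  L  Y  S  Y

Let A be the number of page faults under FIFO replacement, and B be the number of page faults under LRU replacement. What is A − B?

Under FIFO: F F . F . F . . → 4 faults.
Under LRU: F F . F F F F . → 6 faults.
A − B = 4 − 6 = -2.

-2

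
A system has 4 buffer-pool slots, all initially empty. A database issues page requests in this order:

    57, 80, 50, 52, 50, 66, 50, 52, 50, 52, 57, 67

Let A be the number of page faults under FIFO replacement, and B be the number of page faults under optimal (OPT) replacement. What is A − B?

Under FIFO: F F F F . F . . . . F F → 7 faults.
Under OPT: F F F F . F . . . . . F → 6 faults.
A − B = 7 − 6 = 1.

1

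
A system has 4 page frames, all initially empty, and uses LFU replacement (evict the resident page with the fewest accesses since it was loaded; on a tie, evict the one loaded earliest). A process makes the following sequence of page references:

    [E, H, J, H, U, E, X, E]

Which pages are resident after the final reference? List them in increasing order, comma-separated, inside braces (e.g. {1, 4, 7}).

E → fault, frames {E}
H → fault, frames {E,H}
J → fault, frames {E,H,J}
H → hit
U → fault, frames {E,H,J,U}
E → hit
X → fault, evict J, frames {E,H,U,X}
E → hit

{E, H, U, X}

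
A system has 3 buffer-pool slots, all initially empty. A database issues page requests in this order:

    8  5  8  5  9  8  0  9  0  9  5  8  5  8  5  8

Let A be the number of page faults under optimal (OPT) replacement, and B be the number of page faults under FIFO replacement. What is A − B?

-1

Under OPT: F F . . F . F . . . . F . . . . → 5 faults.
Under FIFO: F F . . F . F . . . . F F . . . → 6 faults.
A − B = 5 − 6 = -1.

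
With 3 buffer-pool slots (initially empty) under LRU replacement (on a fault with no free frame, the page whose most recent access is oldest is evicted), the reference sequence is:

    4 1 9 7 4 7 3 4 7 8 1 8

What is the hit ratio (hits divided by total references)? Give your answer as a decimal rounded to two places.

0.33

4 -> miss, frames [4]
1 -> miss, frames [4, 1]
9 -> miss, frames [4, 1, 9]
7 -> miss, evict 4, frames [1, 9, 7]
4 -> miss, evict 1, frames [9, 7, 4]
7 -> hit
3 -> miss, evict 9, frames [4, 7, 3]
4 -> hit
7 -> hit
8 -> miss, evict 3, frames [4, 7, 8]
1 -> miss, evict 4, frames [7, 8, 1]
8 -> hit
Hits: 4 of 12 references → 4/12 = 0.3333.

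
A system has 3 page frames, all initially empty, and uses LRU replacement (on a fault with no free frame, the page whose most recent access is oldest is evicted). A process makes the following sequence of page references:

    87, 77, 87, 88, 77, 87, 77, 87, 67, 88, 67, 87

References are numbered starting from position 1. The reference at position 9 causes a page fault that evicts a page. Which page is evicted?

pos 1: 87 -> miss, frames {87}
pos 2: 77 -> miss, frames {87,77}
pos 3: 87 -> hit
pos 4: 88 -> miss, frames {77,87,88}
pos 5: 77 -> hit
pos 6: 87 -> hit
pos 7: 77 -> hit
pos 8: 87 -> hit
pos 9: 67 -> miss, evict 88, frames {77,87,67}
At position 9, page 88 is evicted.

88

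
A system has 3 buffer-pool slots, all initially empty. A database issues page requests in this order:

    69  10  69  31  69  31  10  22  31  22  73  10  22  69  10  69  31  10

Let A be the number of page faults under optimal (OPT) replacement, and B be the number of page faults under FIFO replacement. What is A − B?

-1

Under OPT: F F . F . . . F . . F . . F . . F . → 7 faults.
Under FIFO: F F . F . . . F . . F F . F . . F . → 8 faults.
A − B = 7 − 8 = -1.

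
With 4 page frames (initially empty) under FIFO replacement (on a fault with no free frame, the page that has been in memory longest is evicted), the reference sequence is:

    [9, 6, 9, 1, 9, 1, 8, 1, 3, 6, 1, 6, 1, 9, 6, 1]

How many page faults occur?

8

9 -> fault, frames {9}
6 -> fault, frames {9,6}
9 -> hit
1 -> fault, frames {9,6,1}
9 -> hit
1 -> hit
8 -> fault, frames {9,6,1,8}
1 -> hit
3 -> fault, evict 9, frames {6,1,8,3}
6 -> hit
1 -> hit
6 -> hit
1 -> hit
9 -> fault, evict 6, frames {1,8,3,9}
6 -> fault, evict 1, frames {8,3,9,6}
1 -> fault, evict 8, frames {3,9,6,1}
Page faults: 8.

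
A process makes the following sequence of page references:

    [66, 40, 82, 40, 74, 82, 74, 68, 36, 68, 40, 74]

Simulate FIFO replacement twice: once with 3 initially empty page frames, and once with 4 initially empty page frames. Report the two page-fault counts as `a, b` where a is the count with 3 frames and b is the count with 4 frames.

8, 7

3 frames: F F F . F . . F F . F F → 8 faults.
4 frames: F F F . F . . F F . F . → 7 faults.
7 < 8: adding a frame reduced faults, as is typical.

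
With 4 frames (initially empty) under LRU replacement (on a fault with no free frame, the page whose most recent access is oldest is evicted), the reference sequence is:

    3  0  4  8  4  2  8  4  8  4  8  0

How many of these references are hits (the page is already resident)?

3: miss, frames {3}
0: miss, frames {3,0}
4: miss, frames {3,0,4}
8: miss, frames {3,0,4,8}
4: hit
2: miss, evict 3, frames {0,8,4,2}
8: hit
4: hit
8: hit
4: hit
8: hit
0: hit
Hits: 7.

7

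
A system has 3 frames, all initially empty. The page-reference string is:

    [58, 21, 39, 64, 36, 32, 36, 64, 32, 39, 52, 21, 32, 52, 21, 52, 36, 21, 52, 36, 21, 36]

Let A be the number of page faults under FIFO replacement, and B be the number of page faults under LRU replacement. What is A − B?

2

Under FIFO: F F F F F F . . . F F F F . . . F . F . F . → 13 faults.
Under LRU: F F F F F F . . . F F F F . . . F . . . . . → 11 faults.
A − B = 13 − 11 = 2.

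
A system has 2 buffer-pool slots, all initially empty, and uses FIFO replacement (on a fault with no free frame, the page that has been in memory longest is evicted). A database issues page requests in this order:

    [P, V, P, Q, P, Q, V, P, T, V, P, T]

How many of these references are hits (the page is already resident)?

5

P: fault, frames {P}
V: fault, frames {P,V}
P: hit
Q: fault, evict P, frames {V,Q}
P: fault, evict V, frames {Q,P}
Q: hit
V: fault, evict Q, frames {P,V}
P: hit
T: fault, evict P, frames {V,T}
V: hit
P: fault, evict V, frames {T,P}
T: hit
Hits: 5.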